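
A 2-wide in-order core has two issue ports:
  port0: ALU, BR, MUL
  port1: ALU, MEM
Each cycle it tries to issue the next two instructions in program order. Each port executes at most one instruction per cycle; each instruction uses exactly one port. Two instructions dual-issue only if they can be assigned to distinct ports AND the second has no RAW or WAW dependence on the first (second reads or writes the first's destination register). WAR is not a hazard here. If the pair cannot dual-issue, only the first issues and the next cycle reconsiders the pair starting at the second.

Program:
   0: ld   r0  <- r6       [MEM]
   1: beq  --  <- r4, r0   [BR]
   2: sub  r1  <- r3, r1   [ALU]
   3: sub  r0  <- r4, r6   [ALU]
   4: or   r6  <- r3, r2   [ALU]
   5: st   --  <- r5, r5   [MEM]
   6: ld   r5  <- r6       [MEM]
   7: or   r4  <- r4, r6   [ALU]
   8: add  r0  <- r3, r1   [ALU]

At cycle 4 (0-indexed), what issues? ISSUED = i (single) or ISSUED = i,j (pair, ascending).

ISSUED = 6,7

#0 head=0: ld i0 RAW r0
#1 head=1: beq;sub i1/i2 pair
#2 head=3: sub;or i3/i4 pair
#3 head=5: st i5 no-port MEM/MEM
#4 head=6: ld;or i6/i7 pair
#5 head=8: add i8 tail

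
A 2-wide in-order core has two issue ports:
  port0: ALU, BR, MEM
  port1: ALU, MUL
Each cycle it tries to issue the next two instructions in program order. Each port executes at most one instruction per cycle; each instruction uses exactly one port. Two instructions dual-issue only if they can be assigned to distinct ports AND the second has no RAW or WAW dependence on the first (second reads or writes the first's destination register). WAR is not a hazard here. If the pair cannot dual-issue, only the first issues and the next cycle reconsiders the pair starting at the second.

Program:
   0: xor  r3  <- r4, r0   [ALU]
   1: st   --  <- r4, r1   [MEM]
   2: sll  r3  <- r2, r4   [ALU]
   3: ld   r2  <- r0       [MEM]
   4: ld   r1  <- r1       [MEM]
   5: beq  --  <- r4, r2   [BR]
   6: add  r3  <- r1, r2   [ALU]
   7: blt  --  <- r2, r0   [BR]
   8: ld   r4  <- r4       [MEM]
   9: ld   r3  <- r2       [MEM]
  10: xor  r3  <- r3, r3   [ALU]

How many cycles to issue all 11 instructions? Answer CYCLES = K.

c0: i0,i1 xor st  dual
c1: i2,i3 sll ld  dual
c2: i4 ld  no-port MEM/BR
c3: i5,i6 beq add  dual
c4: i7 blt  no-port BR/MEM
c5: i8 ld  no-port MEM/MEM
c6: i9 ld  RAW+WAW r3
c7: i10 xor  tail

CYCLES = 8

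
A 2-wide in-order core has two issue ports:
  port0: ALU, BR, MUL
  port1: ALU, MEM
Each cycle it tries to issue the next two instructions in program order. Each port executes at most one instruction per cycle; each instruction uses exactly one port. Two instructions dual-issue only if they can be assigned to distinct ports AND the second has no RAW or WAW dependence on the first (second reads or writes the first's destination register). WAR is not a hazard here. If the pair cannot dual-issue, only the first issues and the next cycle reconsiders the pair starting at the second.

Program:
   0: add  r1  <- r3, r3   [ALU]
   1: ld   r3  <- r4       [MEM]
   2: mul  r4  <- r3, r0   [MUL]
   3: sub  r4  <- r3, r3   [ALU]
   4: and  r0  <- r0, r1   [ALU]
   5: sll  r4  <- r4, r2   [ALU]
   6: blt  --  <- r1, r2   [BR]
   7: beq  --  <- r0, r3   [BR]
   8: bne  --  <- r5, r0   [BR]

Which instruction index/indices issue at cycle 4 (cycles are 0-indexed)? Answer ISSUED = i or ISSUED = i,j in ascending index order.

c0: i0&i1 add ld  dual
c1: i2 mul  WAW r4
c2: i3&i4 sub and  dual
c3: i5&i6 sll blt  dual
c4: i7 beq  no-port BR/BR
c5: i8 bne  tail

ISSUED = 7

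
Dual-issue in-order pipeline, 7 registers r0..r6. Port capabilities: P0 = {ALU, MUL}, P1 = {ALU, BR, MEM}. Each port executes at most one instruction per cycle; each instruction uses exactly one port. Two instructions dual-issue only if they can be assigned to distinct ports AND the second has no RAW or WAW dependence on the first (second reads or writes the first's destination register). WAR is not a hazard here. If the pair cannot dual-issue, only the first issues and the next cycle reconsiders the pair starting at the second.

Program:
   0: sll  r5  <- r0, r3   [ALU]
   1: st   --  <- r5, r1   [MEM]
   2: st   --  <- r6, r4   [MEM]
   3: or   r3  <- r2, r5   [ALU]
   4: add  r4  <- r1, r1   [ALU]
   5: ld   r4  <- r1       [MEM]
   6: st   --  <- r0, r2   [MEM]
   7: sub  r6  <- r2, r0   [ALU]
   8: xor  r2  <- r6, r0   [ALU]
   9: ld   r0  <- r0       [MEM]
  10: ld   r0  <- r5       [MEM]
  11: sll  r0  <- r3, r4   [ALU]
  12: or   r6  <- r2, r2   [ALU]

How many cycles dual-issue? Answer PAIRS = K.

#0 head=0: sll.ALU i0 RAW r5
#1 head=1: st.MEM i1 no-port MEM/MEM
#2 head=2: st.MEM/or.ALU i2&i3 dual
#3 head=4: add.ALU i4 WAW r4
#4 head=5: ld.MEM i5 no-port MEM/MEM
#5 head=6: st.MEM/sub.ALU i6&i7 dual
#6 head=8: xor.ALU/ld.MEM i8&i9 dual
#7 head=10: ld.MEM i10 WAW r0
#8 head=11: sll.ALU/or.ALU i11&i12 dual

PAIRS = 4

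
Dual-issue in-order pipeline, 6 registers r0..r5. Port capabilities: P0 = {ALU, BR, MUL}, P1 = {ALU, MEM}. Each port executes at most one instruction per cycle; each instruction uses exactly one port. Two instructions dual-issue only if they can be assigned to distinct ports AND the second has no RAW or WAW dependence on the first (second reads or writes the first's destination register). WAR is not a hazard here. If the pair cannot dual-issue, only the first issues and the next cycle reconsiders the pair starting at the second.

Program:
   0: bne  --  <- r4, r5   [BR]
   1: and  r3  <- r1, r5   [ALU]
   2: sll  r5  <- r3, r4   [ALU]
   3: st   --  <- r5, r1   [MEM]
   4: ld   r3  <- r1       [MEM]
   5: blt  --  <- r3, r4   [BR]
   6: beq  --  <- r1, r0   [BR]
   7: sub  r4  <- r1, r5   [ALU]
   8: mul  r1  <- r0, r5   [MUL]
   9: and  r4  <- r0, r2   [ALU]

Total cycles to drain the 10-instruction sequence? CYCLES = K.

  cy0 -> i0&i1 (bne/and) 2-wide
  cy1 -> i2 (sll) RAW r5
  cy2 -> i3 (st) no-port MEM/MEM
  cy3 -> i4 (ld) RAW r3
  cy4 -> i5 (blt) no-port BR/BR
  cy5 -> i6&i7 (beq/sub) 2-wide
  cy6 -> i8&i9 (mul/and) 2-wide

CYCLES = 7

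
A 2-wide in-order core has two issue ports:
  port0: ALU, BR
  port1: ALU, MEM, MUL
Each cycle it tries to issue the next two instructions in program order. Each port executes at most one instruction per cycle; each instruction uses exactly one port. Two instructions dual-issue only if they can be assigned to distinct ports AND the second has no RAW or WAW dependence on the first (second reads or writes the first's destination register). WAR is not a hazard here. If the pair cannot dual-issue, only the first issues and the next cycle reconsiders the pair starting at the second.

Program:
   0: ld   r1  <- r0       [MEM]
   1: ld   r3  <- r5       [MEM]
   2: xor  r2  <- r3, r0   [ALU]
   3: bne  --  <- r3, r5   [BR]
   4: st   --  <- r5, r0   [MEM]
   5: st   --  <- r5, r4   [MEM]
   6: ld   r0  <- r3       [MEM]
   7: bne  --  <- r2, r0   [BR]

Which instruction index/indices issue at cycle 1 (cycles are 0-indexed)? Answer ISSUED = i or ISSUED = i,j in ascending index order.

t=0 i0:ld.MEM ; no-port MEM/MEM
t=1 i1:ld.MEM ; RAW r3
t=2 i2&i3:xor.ALU bne.BR ; pair
t=3 i4:st.MEM ; no-port MEM/MEM
t=4 i5:st.MEM ; no-port MEM/MEM
t=5 i6:ld.MEM ; RAW r0
t=6 i7:bne.BR ; tail

ISSUED = 1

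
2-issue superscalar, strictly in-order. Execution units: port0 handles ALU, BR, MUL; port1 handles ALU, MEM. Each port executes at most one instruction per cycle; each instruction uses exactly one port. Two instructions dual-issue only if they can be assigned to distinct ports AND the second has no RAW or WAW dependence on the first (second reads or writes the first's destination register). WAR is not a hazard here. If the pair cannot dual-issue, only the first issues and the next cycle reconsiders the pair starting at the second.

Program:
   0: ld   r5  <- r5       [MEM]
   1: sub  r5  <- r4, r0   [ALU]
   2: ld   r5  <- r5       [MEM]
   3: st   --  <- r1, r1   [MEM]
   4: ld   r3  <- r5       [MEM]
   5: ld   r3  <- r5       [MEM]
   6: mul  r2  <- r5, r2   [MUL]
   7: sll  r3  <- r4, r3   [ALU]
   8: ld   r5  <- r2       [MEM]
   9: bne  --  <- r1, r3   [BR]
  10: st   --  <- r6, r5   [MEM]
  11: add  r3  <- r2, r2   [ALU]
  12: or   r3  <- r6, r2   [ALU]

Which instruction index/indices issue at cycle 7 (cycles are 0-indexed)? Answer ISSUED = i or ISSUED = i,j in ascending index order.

[0] i0  ld.MEM  -- WAW r5
[1] i1  sub.ALU  -- RAW+WAW r5
[2] i2  ld.MEM  -- no-port MEM/MEM
[3] i3  st.MEM  -- no-port MEM/MEM
[4] i4  ld.MEM  -- no-port MEM/MEM
[5] i5/i6  ld.MEM+mul.MUL  -- 2-wide
[6] i7/i8  sll.ALU+ld.MEM  -- 2-wide
[7] i9/i10  bne.BR+st.MEM  -- 2-wide
[8] i11  add.ALU  -- WAW r3
[9] i12  or.ALU  -- tail

ISSUED = 9,10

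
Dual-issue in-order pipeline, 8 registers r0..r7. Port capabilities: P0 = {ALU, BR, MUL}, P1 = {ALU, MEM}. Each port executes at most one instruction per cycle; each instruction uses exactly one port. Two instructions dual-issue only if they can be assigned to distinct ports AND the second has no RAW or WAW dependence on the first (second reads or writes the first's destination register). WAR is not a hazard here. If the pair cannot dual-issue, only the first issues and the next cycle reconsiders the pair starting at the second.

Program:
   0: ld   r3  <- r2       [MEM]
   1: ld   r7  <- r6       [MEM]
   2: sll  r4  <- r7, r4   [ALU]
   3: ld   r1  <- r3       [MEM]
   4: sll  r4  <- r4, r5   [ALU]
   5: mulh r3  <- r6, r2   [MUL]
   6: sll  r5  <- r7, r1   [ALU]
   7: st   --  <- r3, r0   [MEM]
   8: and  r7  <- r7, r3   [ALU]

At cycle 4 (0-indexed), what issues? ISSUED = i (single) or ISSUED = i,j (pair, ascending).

0. ld.MEM @i0  | no-port MEM/MEM
1. ld.MEM @i1  | RAW r7
2. sll.ALU;ld.MEM @i2&i3  | 2-wide
3. sll.ALU;mulh.MUL @i4&i5  | 2-wide
4. sll.ALU;st.MEM @i6&i7  | 2-wide
5. and.ALU @i8  | tail

ISSUED = 6,7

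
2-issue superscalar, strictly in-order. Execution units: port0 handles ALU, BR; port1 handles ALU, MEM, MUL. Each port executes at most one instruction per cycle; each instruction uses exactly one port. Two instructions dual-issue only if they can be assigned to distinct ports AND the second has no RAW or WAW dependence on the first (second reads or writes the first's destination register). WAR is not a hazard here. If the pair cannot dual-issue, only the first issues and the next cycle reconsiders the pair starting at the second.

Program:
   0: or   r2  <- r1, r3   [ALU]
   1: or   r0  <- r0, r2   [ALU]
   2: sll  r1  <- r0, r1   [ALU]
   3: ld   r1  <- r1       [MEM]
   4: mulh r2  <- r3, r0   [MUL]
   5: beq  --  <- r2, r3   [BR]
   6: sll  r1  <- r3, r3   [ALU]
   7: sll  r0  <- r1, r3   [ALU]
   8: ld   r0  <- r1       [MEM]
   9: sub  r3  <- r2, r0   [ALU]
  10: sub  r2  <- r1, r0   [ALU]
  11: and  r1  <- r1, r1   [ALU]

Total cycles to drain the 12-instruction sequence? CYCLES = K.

#0 head=0: or i0 RAW r2
#1 head=1: or i1 RAW r0
#2 head=2: sll i2 RAW+WAW r1
#3 head=3: ld i3 no-port MEM/MUL
#4 head=4: mulh i4 RAW r2
#5 head=5: beq/sll i5/i6 dual
#6 head=7: sll i7 WAW r0
#7 head=8: ld i8 RAW r0
#8 head=9: sub/sub i9/i10 dual
#9 head=11: and i11 tail

CYCLES = 10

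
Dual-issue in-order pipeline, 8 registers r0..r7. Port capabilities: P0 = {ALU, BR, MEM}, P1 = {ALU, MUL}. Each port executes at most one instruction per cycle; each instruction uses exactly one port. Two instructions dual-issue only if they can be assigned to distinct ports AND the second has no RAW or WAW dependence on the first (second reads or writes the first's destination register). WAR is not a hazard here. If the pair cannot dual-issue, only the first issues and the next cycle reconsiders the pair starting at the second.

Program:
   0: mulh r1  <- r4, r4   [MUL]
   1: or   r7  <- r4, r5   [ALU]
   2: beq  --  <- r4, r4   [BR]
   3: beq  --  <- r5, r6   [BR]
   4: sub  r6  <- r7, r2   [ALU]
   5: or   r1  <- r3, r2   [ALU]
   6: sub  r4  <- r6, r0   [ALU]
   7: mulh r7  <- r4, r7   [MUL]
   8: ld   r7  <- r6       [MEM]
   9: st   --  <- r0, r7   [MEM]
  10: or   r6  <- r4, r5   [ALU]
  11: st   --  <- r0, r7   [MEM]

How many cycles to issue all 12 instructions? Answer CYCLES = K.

CYCLES = 8

c0: i0,i1 mulh.MUL or.ALU  2-wide
c1: i2 beq.BR  no-port BR/BR
c2: i3,i4 beq.BR sub.ALU  2-wide
c3: i5,i6 or.ALU sub.ALU  2-wide
c4: i7 mulh.MUL  WAW r7
c5: i8 ld.MEM  no-port MEM/MEM
c6: i9,i10 st.MEM or.ALU  2-wide
c7: i11 st.MEM  tail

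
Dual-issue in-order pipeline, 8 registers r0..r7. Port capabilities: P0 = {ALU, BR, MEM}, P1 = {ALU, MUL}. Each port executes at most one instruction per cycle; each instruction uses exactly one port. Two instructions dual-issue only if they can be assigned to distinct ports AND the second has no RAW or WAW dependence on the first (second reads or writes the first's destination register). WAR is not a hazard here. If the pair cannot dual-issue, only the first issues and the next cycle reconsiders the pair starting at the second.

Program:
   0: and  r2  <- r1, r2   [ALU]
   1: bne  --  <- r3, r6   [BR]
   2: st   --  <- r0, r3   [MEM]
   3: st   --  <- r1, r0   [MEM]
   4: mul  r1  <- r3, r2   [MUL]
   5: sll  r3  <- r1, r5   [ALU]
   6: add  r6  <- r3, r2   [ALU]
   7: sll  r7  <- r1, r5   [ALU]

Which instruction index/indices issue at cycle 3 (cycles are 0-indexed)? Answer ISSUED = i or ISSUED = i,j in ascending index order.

ISSUED = 5

  cy0 -> i0+i1 (and bne) pair
  cy1 -> i2 (st) no-port MEM/MEM
  cy2 -> i3+i4 (st mul) pair
  cy3 -> i5 (sll) RAW r3
  cy4 -> i6+i7 (add sll) pair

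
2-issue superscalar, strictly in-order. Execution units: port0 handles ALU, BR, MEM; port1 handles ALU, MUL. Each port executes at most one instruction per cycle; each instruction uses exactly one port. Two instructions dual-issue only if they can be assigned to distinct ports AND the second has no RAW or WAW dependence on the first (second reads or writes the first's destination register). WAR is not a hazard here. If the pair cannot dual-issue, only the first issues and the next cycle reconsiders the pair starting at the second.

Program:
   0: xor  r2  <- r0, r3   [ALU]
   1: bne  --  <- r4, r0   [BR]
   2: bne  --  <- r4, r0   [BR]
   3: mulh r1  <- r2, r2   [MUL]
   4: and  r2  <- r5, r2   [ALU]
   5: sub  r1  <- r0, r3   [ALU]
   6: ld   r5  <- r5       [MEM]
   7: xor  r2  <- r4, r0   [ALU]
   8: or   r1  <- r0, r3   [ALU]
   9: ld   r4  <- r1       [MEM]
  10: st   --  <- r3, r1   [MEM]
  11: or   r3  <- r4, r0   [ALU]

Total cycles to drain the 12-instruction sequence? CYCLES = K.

CYCLES = 7

t=0 i0+i1:xor+bne ; dual
t=1 i2+i3:bne+mulh ; dual
t=2 i4+i5:and+sub ; dual
t=3 i6+i7:ld+xor ; dual
t=4 i8:or ; RAW r1
t=5 i9:ld ; no-port MEM/MEM
t=6 i10+i11:st+or ; dual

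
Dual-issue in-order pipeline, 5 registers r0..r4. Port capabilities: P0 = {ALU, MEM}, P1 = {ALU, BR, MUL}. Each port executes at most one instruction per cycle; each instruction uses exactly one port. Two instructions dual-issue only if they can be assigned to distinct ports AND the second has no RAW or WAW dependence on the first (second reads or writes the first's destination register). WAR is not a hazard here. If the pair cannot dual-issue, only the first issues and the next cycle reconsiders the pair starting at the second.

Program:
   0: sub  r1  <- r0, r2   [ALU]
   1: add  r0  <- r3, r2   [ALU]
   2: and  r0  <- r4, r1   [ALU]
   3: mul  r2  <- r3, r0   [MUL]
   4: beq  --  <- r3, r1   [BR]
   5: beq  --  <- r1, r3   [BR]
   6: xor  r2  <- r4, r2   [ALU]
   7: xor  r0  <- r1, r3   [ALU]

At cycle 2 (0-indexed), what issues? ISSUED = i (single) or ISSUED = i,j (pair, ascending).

0. sub.ALU;add.ALU @i0/i1  | 2-wide
1. and.ALU @i2  | RAW r0
2. mul.MUL @i3  | no-port MUL/BR
3. beq.BR @i4  | no-port BR/BR
4. beq.BR;xor.ALU @i5/i6  | 2-wide
5. xor.ALU @i7  | tail

ISSUED = 3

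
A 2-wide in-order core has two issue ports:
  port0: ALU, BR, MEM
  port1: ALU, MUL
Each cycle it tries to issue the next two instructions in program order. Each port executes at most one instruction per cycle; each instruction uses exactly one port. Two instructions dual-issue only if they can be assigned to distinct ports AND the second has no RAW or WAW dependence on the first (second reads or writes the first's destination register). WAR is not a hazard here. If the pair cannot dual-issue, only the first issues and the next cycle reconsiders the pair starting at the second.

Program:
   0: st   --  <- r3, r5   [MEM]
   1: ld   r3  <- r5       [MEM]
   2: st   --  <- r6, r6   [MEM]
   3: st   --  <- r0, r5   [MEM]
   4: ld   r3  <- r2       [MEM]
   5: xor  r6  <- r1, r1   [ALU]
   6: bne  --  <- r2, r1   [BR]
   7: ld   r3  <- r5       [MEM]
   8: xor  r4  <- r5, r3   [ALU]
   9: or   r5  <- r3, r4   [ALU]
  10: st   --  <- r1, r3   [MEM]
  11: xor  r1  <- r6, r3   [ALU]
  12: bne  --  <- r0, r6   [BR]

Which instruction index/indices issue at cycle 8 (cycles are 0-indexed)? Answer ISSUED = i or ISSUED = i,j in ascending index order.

ISSUED = 9,10

[0] i0  st  -- no-port MEM/MEM
[1] i1  ld  -- no-port MEM/MEM
[2] i2  st  -- no-port MEM/MEM
[3] i3  st  -- no-port MEM/MEM
[4] i4,i5  ld;xor  -- pair
[5] i6  bne  -- no-port BR/MEM
[6] i7  ld  -- RAW r3
[7] i8  xor  -- RAW r4
[8] i9,i10  or;st  -- pair
[9] i11,i12  xor;bne  -- pair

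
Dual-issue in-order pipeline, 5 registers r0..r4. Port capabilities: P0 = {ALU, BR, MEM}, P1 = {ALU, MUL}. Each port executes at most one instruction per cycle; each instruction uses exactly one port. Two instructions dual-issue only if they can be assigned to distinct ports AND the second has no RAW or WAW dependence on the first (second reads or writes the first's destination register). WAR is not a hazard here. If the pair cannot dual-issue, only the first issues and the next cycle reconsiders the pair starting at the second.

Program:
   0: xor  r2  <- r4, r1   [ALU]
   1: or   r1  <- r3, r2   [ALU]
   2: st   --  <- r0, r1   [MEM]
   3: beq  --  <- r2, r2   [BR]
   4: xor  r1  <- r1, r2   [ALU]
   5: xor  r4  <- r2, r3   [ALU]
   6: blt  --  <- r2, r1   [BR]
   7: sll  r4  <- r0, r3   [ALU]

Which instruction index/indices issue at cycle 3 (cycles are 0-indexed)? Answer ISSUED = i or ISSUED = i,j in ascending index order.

ISSUED = 3,4

#0 head=0: xor.ALU i0 RAW r2
#1 head=1: or.ALU i1 RAW r1
#2 head=2: st.MEM i2 no-port MEM/BR
#3 head=3: beq.BR;xor.ALU i3+i4 pair
#4 head=5: xor.ALU;blt.BR i5+i6 pair
#5 head=7: sll.ALU i7 tail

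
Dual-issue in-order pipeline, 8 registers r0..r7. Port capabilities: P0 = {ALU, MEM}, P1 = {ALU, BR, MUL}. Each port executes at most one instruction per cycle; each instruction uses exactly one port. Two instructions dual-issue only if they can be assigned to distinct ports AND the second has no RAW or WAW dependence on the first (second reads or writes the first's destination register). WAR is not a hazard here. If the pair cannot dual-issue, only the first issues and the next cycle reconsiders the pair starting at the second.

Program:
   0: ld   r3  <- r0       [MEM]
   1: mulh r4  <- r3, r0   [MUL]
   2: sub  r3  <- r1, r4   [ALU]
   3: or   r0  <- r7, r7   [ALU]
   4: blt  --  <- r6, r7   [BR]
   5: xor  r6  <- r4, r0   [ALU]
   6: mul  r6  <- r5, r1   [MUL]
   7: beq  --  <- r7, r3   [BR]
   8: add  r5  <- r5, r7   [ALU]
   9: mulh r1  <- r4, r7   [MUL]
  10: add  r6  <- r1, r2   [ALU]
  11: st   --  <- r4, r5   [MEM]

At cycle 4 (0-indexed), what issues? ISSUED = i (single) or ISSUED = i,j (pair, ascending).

ISSUED = 6

t=0 i0:ld.MEM ; RAW r3
t=1 i1:mulh.MUL ; RAW r4
t=2 i2+i3:sub.ALU;or.ALU ; 2-wide
t=3 i4+i5:blt.BR;xor.ALU ; 2-wide
t=4 i6:mul.MUL ; no-port MUL/BR
t=5 i7+i8:beq.BR;add.ALU ; 2-wide
t=6 i9:mulh.MUL ; RAW r1
t=7 i10+i11:add.ALU;st.MEM ; 2-wide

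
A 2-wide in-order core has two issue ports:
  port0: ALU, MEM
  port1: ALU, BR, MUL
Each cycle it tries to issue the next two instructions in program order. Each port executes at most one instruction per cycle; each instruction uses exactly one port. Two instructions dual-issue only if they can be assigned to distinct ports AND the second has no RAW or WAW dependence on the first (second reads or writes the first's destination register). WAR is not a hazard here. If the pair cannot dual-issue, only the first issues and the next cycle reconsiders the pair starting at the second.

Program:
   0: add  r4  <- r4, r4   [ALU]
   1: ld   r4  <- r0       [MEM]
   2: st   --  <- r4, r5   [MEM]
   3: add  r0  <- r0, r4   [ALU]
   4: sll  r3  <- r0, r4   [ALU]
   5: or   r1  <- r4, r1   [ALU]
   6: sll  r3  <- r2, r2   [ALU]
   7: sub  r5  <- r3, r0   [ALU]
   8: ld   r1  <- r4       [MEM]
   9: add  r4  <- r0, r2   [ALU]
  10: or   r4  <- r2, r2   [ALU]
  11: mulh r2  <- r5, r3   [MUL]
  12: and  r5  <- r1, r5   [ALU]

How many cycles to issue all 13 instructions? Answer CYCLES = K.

CYCLES = 9

  cy0 -> i0 (add.ALU) WAW r4
  cy1 -> i1 (ld.MEM) no-port MEM/MEM
  cy2 -> i2+i3 (st.MEM/add.ALU) 2-wide
  cy3 -> i4+i5 (sll.ALU/or.ALU) 2-wide
  cy4 -> i6 (sll.ALU) RAW r3
  cy5 -> i7+i8 (sub.ALU/ld.MEM) 2-wide
  cy6 -> i9 (add.ALU) WAW r4
  cy7 -> i10+i11 (or.ALU/mulh.MUL) 2-wide
  cy8 -> i12 (and.ALU) tail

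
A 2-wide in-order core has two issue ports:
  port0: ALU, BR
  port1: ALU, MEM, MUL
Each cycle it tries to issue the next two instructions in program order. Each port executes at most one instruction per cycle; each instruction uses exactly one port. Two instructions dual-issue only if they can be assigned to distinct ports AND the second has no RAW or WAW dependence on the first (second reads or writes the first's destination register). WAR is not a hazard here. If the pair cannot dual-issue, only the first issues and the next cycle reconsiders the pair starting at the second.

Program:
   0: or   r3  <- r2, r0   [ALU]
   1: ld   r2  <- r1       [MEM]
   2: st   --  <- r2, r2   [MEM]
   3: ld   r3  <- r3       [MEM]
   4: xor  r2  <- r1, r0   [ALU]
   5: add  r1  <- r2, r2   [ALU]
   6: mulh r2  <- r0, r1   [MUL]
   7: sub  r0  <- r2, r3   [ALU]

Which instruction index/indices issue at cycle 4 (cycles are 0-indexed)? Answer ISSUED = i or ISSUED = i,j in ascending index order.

t=0 i0/i1:or/ld ; pair
t=1 i2:st ; no-port MEM/MEM
t=2 i3/i4:ld/xor ; pair
t=3 i5:add ; RAW r1
t=4 i6:mulh ; RAW r2
t=5 i7:sub ; tail

ISSUED = 6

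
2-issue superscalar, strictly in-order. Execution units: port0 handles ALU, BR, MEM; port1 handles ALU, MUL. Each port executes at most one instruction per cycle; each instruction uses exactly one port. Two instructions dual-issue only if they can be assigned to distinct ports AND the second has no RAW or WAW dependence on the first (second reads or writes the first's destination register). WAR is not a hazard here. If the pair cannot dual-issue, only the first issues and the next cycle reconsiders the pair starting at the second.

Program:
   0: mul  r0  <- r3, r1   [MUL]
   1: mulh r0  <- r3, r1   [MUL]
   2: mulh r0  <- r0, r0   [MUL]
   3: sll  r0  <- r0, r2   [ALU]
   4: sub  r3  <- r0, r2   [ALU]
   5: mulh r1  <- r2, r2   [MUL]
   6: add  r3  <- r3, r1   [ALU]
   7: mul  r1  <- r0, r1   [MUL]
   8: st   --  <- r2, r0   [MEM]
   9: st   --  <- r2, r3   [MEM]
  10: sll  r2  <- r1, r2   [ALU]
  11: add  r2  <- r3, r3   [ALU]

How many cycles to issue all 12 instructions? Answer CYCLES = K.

CYCLES = 9

0. mul.MUL @i0  | no-port MUL/MUL
1. mulh.MUL @i1  | no-port MUL/MUL
2. mulh.MUL @i2  | RAW+WAW r0
3. sll.ALU @i3  | RAW r0
4. sub.ALU;mulh.MUL @i4/i5  | pair
5. add.ALU;mul.MUL @i6/i7  | pair
6. st.MEM @i8  | no-port MEM/MEM
7. st.MEM;sll.ALU @i9/i10  | pair
8. add.ALU @i11  | tail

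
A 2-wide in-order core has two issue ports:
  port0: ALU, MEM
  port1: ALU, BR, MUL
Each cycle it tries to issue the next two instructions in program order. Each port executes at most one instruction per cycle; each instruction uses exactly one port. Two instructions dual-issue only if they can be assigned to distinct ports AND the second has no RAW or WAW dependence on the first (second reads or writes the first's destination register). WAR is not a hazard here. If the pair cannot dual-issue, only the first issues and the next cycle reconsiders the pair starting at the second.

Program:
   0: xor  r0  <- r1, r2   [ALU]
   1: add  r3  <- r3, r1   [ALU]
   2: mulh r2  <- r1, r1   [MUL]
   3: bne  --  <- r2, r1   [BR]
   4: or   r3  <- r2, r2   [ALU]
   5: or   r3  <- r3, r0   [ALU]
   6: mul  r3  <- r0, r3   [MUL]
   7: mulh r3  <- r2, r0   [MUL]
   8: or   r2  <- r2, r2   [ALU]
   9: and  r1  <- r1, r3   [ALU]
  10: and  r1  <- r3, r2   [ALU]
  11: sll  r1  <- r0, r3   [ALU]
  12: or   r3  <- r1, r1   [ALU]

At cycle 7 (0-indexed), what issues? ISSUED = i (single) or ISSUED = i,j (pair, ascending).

t=0 i0&i1:xor+add ; dual
t=1 i2:mulh ; no-port MUL/BR
t=2 i3&i4:bne+or ; dual
t=3 i5:or ; RAW+WAW r3
t=4 i6:mul ; no-port MUL/MUL
t=5 i7&i8:mulh+or ; dual
t=6 i9:and ; WAW r1
t=7 i10:and ; WAW r1
t=8 i11:sll ; RAW r1
t=9 i12:or ; tail

ISSUED = 10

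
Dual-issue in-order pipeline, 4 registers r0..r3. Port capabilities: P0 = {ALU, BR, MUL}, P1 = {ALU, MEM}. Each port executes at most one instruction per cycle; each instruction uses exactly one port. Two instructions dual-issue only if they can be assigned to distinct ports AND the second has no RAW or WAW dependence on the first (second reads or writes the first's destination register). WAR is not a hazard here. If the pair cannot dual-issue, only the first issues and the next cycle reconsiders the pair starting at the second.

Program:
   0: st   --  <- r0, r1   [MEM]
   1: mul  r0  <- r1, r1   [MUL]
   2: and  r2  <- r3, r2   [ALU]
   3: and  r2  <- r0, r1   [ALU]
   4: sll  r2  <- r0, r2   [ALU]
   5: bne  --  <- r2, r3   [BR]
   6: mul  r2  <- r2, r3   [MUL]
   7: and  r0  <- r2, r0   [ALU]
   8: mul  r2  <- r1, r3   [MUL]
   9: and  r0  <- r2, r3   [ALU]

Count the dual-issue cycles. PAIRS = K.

0. st;mul @i0/i1  | dual
1. and @i2  | WAW r2
2. and @i3  | RAW+WAW r2
3. sll @i4  | RAW r2
4. bne @i5  | no-port BR/MUL
5. mul @i6  | RAW r2
6. and;mul @i7/i8  | dual
7. and @i9  | tail

PAIRS = 2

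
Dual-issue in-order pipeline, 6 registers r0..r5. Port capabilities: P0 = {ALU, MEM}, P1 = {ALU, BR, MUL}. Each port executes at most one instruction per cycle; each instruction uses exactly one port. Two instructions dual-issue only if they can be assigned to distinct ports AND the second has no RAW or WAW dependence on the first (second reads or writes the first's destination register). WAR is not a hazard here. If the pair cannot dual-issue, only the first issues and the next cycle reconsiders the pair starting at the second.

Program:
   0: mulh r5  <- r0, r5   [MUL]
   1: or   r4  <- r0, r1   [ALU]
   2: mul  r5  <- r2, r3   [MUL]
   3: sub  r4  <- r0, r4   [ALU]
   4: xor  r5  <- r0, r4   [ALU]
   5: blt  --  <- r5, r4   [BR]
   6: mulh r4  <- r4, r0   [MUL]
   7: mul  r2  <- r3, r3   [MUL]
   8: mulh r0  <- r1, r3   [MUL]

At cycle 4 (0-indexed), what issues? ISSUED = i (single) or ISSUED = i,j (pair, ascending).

c0: i0/i1 mulh/or  pair
c1: i2/i3 mul/sub  pair
c2: i4 xor  RAW r5
c3: i5 blt  no-port BR/MUL
c4: i6 mulh  no-port MUL/MUL
c5: i7 mul  no-port MUL/MUL
c6: i8 mulh  tail

ISSUED = 6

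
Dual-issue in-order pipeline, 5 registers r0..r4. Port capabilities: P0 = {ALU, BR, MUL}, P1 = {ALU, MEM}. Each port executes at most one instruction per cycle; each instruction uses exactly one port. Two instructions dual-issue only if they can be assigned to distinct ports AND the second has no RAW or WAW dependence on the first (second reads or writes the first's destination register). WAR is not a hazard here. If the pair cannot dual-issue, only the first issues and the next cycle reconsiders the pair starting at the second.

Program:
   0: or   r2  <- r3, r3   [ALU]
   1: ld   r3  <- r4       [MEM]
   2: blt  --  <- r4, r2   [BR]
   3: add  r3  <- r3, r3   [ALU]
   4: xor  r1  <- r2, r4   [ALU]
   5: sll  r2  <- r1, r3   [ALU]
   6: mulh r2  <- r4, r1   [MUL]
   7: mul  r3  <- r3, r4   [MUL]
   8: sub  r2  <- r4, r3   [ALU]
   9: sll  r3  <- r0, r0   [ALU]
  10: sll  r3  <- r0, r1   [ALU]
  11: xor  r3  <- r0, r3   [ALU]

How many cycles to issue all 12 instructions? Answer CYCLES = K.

0. or;ld @i0/i1  | dual
1. blt;add @i2/i3  | dual
2. xor @i4  | RAW r1
3. sll @i5  | WAW r2
4. mulh @i6  | no-port MUL/MUL
5. mul @i7  | RAW r3
6. sub;sll @i8/i9  | dual
7. sll @i10  | RAW+WAW r3
8. xor @i11  | tail

CYCLES = 9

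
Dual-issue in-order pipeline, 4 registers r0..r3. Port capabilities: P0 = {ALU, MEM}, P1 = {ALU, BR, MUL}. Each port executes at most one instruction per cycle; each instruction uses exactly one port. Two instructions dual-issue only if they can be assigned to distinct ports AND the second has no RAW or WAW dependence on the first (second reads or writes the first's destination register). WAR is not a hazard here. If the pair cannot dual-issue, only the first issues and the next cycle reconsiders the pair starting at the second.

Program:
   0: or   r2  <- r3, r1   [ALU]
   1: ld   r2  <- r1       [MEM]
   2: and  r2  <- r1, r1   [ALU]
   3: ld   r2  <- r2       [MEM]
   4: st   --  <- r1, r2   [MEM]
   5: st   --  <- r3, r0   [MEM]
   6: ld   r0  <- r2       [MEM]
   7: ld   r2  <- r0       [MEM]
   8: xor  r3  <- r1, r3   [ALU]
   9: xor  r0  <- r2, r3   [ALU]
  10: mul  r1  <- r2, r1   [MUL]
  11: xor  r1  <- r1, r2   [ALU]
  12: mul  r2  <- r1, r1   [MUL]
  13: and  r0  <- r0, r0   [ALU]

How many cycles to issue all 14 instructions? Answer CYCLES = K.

0. or.ALU @i0  | WAW r2
1. ld.MEM @i1  | WAW r2
2. and.ALU @i2  | RAW+WAW r2
3. ld.MEM @i3  | no-port MEM/MEM
4. st.MEM @i4  | no-port MEM/MEM
5. st.MEM @i5  | no-port MEM/MEM
6. ld.MEM @i6  | no-port MEM/MEM
7. ld.MEM+xor.ALU @i7,i8  | dual
8. xor.ALU+mul.MUL @i9,i10  | dual
9. xor.ALU @i11  | RAW r1
10. mul.MUL+and.ALU @i12,i13  | dual

CYCLES = 11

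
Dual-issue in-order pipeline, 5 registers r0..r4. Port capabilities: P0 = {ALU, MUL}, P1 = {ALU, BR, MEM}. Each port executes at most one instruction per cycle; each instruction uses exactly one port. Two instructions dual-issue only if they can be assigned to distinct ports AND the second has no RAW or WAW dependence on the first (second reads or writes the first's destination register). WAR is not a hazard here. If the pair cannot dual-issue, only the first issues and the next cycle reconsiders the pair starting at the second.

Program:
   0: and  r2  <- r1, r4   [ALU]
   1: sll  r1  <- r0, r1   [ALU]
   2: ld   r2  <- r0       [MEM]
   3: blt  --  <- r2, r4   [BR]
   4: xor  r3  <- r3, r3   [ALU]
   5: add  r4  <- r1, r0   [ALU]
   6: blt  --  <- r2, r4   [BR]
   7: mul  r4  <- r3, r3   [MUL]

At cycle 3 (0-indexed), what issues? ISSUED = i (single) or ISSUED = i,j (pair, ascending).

#0 head=0: and;sll i0,i1 pair
#1 head=2: ld i2 no-port MEM/BR
#2 head=3: blt;xor i3,i4 pair
#3 head=5: add i5 RAW r4
#4 head=6: blt;mul i6,i7 pair

ISSUED = 5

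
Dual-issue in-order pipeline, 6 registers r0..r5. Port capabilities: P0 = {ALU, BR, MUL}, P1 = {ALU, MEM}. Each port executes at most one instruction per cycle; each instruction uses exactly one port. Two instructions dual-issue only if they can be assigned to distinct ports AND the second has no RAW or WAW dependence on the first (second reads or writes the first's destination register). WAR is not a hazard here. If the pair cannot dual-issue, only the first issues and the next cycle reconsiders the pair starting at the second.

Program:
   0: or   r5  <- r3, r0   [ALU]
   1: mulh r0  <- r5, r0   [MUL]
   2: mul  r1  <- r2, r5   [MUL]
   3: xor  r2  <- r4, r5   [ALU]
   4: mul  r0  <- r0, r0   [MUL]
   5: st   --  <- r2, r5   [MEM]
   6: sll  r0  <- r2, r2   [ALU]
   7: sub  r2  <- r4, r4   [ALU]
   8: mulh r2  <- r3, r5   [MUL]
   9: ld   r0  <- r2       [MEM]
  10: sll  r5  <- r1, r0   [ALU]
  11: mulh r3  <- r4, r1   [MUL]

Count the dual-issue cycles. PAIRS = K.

#0 head=0: or i0 RAW r5
#1 head=1: mulh i1 no-port MUL/MUL
#2 head=2: mul xor i2+i3 2-wide
#3 head=4: mul st i4+i5 2-wide
#4 head=6: sll sub i6+i7 2-wide
#5 head=8: mulh i8 RAW r2
#6 head=9: ld i9 RAW r0
#7 head=10: sll mulh i10+i11 2-wide

PAIRS = 4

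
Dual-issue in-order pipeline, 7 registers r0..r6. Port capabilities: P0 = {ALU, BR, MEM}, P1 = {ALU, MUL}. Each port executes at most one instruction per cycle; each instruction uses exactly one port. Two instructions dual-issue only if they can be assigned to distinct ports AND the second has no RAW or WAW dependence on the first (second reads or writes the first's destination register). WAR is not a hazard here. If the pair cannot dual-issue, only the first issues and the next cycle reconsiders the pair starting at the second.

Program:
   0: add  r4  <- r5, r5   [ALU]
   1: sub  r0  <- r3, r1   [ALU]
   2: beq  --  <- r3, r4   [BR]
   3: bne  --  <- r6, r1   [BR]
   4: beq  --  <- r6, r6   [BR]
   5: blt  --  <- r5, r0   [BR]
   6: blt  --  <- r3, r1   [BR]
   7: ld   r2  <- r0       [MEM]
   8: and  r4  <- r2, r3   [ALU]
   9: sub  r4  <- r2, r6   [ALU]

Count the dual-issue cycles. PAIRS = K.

PAIRS = 1

c0: i0,i1 add.ALU;sub.ALU  pair
c1: i2 beq.BR  no-port BR/BR
c2: i3 bne.BR  no-port BR/BR
c3: i4 beq.BR  no-port BR/BR
c4: i5 blt.BR  no-port BR/BR
c5: i6 blt.BR  no-port BR/MEM
c6: i7 ld.MEM  RAW r2
c7: i8 and.ALU  WAW r4
c8: i9 sub.ALU  tail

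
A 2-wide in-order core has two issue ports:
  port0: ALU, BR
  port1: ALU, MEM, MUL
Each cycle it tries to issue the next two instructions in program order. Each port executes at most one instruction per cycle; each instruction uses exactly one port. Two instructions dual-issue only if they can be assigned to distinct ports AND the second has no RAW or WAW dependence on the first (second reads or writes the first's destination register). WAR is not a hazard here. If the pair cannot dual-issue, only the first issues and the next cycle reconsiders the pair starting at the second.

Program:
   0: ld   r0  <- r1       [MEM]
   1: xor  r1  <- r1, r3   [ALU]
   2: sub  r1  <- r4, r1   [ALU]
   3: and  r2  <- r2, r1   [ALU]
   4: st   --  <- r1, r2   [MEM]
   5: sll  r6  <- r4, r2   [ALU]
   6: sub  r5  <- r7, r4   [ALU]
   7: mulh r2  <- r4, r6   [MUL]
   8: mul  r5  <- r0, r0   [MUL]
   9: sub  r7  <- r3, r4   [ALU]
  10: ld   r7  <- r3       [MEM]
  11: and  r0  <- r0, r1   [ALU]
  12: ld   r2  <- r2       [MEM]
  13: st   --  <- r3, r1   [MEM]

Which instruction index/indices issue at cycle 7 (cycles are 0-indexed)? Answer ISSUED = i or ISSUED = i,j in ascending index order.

ISSUED = 12

c0: i0+i1 ld.MEM xor.ALU  pair
c1: i2 sub.ALU  RAW r1
c2: i3 and.ALU  RAW r2
c3: i4+i5 st.MEM sll.ALU  pair
c4: i6+i7 sub.ALU mulh.MUL  pair
c5: i8+i9 mul.MUL sub.ALU  pair
c6: i10+i11 ld.MEM and.ALU  pair
c7: i12 ld.MEM  no-port MEM/MEM
c8: i13 st.MEM  tail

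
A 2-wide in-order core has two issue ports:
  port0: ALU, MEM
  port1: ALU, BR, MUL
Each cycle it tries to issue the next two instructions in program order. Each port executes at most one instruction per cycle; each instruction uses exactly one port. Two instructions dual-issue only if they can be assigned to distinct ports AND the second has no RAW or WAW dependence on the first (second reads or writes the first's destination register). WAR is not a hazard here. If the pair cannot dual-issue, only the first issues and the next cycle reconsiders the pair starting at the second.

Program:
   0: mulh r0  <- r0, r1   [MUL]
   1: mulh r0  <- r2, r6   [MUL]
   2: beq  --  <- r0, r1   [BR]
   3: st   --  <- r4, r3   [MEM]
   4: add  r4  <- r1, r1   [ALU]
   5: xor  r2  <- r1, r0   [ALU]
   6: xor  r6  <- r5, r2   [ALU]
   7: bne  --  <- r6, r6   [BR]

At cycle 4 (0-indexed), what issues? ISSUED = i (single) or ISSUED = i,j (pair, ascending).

ISSUED = 6

t=0 i0:mulh.MUL ; no-port MUL/MUL
t=1 i1:mulh.MUL ; no-port MUL/BR
t=2 i2/i3:beq.BR+st.MEM ; dual
t=3 i4/i5:add.ALU+xor.ALU ; dual
t=4 i6:xor.ALU ; RAW r6
t=5 i7:bne.BR ; tail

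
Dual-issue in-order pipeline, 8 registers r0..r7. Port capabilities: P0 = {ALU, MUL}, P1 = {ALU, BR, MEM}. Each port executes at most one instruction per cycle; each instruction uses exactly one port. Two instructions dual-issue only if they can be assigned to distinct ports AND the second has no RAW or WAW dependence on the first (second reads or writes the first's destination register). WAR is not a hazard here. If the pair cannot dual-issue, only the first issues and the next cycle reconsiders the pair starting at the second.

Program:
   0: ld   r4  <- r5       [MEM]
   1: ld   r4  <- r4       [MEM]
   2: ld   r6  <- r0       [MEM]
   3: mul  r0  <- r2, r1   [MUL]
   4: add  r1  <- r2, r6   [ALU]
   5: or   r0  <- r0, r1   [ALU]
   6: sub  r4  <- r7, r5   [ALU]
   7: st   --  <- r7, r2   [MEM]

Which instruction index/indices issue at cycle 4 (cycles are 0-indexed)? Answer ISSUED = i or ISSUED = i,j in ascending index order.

ISSUED = 5,6

t=0 i0:ld ; no-port MEM/MEM
t=1 i1:ld ; no-port MEM/MEM
t=2 i2+i3:ld mul ; dual
t=3 i4:add ; RAW r1
t=4 i5+i6:or sub ; dual
t=5 i7:st ; tail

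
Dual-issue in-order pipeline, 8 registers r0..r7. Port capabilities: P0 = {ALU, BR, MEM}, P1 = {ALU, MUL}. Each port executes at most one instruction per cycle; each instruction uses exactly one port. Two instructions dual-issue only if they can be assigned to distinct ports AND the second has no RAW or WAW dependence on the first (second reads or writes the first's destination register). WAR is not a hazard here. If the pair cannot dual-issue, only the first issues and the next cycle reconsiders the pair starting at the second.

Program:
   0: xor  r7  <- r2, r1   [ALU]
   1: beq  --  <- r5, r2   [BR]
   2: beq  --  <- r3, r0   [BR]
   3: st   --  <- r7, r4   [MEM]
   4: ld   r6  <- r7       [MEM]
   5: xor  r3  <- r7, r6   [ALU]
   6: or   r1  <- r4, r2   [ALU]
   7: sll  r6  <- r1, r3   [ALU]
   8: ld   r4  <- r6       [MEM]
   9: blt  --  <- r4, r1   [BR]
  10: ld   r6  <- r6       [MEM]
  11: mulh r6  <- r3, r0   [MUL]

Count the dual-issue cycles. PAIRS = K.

PAIRS = 2

[0] i0+i1  xor.ALU beq.BR  -- dual
[1] i2  beq.BR  -- no-port BR/MEM
[2] i3  st.MEM  -- no-port MEM/MEM
[3] i4  ld.MEM  -- RAW r6
[4] i5+i6  xor.ALU or.ALU  -- dual
[5] i7  sll.ALU  -- RAW r6
[6] i8  ld.MEM  -- no-port MEM/BR
[7] i9  blt.BR  -- no-port BR/MEM
[8] i10  ld.MEM  -- WAW r6
[9] i11  mulh.MUL  -- tail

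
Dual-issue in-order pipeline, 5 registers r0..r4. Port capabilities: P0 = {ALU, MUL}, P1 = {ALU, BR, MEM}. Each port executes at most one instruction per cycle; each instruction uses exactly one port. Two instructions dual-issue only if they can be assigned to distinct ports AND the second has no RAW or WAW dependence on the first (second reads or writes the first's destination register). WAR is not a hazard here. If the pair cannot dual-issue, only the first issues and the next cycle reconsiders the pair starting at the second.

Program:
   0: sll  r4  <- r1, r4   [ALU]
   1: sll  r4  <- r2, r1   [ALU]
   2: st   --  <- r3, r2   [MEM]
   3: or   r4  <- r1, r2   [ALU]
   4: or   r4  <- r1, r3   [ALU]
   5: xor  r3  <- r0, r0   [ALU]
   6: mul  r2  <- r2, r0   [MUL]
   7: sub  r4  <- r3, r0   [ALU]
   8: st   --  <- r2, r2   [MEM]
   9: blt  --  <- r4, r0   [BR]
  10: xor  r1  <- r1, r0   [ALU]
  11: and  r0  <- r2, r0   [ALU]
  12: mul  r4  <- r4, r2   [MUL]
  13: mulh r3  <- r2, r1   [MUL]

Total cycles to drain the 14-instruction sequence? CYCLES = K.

  cy0 -> i0 (sll.ALU) WAW r4
  cy1 -> i1/i2 (sll.ALU+st.MEM) 2-wide
  cy2 -> i3 (or.ALU) WAW r4
  cy3 -> i4/i5 (or.ALU+xor.ALU) 2-wide
  cy4 -> i6/i7 (mul.MUL+sub.ALU) 2-wide
  cy5 -> i8 (st.MEM) no-port MEM/BR
  cy6 -> i9/i10 (blt.BR+xor.ALU) 2-wide
  cy7 -> i11/i12 (and.ALU+mul.MUL) 2-wide
  cy8 -> i13 (mulh.MUL) tail

CYCLES = 9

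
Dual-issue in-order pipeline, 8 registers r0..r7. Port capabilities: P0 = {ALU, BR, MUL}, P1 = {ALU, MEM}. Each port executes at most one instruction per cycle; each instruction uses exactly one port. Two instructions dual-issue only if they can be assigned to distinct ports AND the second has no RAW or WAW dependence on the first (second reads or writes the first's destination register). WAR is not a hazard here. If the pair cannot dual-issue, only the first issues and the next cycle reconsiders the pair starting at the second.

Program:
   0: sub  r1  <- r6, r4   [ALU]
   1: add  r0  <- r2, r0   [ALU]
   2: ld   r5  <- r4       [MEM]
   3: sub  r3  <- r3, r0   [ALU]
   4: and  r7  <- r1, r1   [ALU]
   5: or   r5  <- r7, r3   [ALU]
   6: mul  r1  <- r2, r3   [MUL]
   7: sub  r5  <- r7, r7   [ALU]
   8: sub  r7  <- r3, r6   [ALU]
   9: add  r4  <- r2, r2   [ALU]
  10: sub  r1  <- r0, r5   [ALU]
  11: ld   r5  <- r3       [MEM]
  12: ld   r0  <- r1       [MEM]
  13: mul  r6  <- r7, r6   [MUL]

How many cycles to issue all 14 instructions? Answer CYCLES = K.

t=0 i0,i1:sub add ; pair
t=1 i2,i3:ld sub ; pair
t=2 i4:and ; RAW r7
t=3 i5,i6:or mul ; pair
t=4 i7,i8:sub sub ; pair
t=5 i9,i10:add sub ; pair
t=6 i11:ld ; no-port MEM/MEM
t=7 i12,i13:ld mul ; pair

CYCLES = 8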